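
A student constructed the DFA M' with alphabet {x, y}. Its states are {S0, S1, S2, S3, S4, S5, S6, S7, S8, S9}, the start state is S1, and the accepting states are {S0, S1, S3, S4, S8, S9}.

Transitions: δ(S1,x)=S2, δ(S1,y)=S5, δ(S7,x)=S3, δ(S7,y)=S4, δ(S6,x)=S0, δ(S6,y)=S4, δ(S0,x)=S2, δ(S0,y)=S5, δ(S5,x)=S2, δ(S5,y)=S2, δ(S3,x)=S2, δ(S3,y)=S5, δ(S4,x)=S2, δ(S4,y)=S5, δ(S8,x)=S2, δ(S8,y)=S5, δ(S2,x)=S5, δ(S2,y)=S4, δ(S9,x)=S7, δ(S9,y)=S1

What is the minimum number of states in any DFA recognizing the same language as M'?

3

States {S0,S3,S6,S7,S8,S9} cannot be reached from the start state, so discard them.
P0 = {S1,S4} | {S2,S5}.
Refine {S2,S5} on symbol y: members go to different blocks, giving {S2} and {S5}.
Stable partition: {S1,S4} | {S2} | {S5} — 3 equivalence classes.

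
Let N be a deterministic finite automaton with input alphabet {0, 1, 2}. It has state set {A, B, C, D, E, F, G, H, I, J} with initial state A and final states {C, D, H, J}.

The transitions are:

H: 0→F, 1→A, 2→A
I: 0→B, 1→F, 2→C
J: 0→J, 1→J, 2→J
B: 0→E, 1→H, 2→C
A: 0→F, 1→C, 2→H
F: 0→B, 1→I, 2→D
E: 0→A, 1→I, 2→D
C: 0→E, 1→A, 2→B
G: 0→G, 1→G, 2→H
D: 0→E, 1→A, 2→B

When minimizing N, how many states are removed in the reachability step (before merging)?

Starting at A and following transitions, the reachable set is {A, B, C, D, E, F, H, I}. That leaves G, J unreachable — 2 in total.

2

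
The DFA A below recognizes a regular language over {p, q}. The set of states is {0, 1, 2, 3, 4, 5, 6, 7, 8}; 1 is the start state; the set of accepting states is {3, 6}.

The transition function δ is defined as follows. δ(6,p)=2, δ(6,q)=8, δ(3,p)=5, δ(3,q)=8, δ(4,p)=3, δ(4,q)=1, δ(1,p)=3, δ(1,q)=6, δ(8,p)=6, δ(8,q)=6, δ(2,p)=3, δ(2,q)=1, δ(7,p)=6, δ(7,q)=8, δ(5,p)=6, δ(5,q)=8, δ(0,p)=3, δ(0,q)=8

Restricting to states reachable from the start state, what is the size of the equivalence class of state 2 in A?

2

States {0,4,7} cannot be reached from the start state, so discard them.
Initial partition by acceptance: {3,6} | {1,2,5,8}.
Split {1,2,5,8} by δ(·,q) → {1,8} and {2,5}.
Stable partition: {3,6} | {1,8} | {2,5} — 3 equivalence classes.
The equivalence class containing 2 is {2,5}, of size 2.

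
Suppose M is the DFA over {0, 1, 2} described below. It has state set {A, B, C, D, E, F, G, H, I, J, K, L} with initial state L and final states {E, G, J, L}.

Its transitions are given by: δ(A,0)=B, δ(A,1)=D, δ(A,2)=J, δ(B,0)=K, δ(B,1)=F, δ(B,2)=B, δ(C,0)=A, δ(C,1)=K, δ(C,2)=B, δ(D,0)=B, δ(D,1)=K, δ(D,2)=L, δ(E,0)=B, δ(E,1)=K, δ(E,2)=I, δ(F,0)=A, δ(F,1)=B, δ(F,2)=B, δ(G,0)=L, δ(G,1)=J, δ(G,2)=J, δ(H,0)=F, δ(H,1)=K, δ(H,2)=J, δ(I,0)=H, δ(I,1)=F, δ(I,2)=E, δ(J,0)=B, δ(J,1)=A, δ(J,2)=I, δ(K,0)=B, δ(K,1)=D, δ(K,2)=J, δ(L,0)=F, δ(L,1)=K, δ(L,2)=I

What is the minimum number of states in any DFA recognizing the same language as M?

Reachable states from the start: {A,B,D,E,F,H,I,J,K,L}. Unreachable: {C,G} — drop them.
Initial partition by acceptance: {E,J,L} | {A,B,D,F,H,I,K}.
On input 2, block {A,B,D,F,H,I,K} splits into {A,D,H,I,K} and {B,F}.
Split {A,D,H,I,K} by δ(·,0) → {A,D,H,K} and {I}.
The partition is now stable with 4 blocks: {E,J,L} | {A,D,H,K} | {B,F} | {I}.

4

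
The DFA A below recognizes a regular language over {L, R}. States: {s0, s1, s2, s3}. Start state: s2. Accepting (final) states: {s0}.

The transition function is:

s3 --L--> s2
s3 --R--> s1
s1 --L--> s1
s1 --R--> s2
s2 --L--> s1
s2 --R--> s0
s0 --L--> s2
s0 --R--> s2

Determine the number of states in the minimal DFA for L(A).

First remove the unreachable states {s3}; 3 states remain.
P0 = {s0} | {s1,s2}.
Split {s1,s2} by δ(·,R) → {s1} and {s2}.
Stable partition: {s0} | {s1} | {s2} — 3 equivalence classes.

3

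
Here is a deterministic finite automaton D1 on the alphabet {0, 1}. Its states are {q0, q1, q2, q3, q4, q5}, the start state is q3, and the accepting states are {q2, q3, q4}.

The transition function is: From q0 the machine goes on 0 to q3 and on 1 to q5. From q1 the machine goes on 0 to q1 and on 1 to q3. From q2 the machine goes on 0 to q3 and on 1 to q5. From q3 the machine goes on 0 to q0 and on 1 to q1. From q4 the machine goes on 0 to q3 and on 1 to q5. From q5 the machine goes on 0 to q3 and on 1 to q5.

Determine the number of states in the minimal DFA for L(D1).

First remove the unreachable states {q2,q4}; 4 states remain.
P0 = {q3} | {q0,q1,q5}.
On input 0, block {q0,q1,q5} splits into {q0,q5} and {q1}.
Stable partition: {q3} | {q0,q5} | {q1} — 3 equivalence classes.

3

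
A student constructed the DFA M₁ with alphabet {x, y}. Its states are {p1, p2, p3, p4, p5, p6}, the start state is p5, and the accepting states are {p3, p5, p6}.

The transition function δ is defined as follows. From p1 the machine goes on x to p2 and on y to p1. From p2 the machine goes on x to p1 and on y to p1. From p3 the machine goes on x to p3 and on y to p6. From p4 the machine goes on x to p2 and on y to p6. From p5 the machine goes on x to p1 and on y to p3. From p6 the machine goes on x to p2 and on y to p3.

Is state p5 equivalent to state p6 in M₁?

States {p4} cannot be reached from the start state, so discard them.
P0 = {p3,p5,p6} | {p1,p2}.
Split {p3,p5,p6} by δ(·,x) → {p5,p6} and {p3}.
Stable partition: {p5,p6} | {p1,p2} | {p3} — 3 equivalence classes.
p5 and p6 lie in the same block of the stable partition, so they are equivalent — no string distinguishes them.

Yes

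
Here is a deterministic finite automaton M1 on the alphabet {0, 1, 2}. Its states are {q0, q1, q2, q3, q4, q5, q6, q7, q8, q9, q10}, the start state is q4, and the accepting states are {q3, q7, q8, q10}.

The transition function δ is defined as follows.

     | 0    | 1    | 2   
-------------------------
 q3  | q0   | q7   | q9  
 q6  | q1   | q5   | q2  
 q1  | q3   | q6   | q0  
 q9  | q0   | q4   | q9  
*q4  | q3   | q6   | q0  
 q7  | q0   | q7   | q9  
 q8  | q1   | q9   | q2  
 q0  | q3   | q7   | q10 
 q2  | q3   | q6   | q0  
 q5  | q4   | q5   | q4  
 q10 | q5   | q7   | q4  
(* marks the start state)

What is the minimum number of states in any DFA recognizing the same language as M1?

6

States {q8} cannot be reached from the start state, so discard them.
P0 = {q3,q7,q10} | {q0,q1,q2,q4,q5,q6,q9}.
Refine {q0,q1,q2,q4,q5,q6,q9} on symbol 0: members go to different blocks, giving {q0,q1,q2,q4} and {q5,q6,q9}.
Refine {q3,q7,q10} on symbol 0: members go to different blocks, giving {q3,q7} and {q10}.
Split {q0,q1,q2,q4} by δ(·,1) → {q1,q2,q4} and {q0}.
Refine {q5,q6,q9} on symbol 0: members go to different blocks, giving {q5,q6} and {q9}.
The partition is now stable with 6 blocks: {q3,q7} | {q1,q2,q4} | {q5,q6} | {q10} | {q0} | {q9}.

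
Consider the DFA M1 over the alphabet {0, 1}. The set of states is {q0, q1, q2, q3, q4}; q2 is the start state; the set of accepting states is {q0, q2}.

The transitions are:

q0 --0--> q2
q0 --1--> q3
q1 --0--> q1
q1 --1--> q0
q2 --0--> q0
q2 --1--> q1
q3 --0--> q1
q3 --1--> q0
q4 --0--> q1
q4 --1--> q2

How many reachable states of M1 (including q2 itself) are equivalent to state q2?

2

First remove the unreachable states {q4}; 4 states remain.
Start with accepting vs non-accepting: {q0,q2} | {q1,q3}.
No further refinement is possible. Final partition (2 blocks): {q0,q2} | {q1,q3}.
The equivalence class containing q2 is {q0,q2}, of size 2.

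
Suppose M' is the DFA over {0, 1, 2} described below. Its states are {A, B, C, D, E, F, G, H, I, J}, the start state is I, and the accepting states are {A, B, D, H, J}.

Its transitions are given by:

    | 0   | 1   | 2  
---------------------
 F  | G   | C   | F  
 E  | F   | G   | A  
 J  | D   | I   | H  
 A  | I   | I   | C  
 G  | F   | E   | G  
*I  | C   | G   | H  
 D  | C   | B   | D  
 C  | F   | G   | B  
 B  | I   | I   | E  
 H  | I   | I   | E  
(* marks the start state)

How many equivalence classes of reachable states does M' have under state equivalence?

First remove the unreachable states {D,J}; 8 states remain.
Initial partition by acceptance: {A,B,H} | {C,E,F,G,I}.
Refine {C,E,F,G,I} on symbol 2: members go to different blocks, giving {C,E,I} and {F,G}.
On input 0, block {C,E,I} splits into {C,E} and {I}.
No further refinement is possible. Final partition (4 blocks): {A,B,H} | {C,E} | {F,G} | {I}.

4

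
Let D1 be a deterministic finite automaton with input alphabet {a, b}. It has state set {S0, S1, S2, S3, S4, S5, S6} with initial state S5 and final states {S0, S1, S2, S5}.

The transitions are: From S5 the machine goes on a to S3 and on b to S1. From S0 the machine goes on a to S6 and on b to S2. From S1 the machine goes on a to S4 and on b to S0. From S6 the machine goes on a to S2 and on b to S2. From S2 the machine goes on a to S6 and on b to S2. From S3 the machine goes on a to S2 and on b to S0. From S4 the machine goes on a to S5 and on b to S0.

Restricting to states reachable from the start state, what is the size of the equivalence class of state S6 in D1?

Every state is reachable, so we keep all 7.
Initial partition by acceptance: {S0,S1,S2,S5} | {S3,S4,S6}.
The partition is now stable with 2 blocks: {S0,S1,S2,S5} | {S3,S4,S6}.
State S6 belongs to the block {S3,S4,S6}, which has 3 states.

3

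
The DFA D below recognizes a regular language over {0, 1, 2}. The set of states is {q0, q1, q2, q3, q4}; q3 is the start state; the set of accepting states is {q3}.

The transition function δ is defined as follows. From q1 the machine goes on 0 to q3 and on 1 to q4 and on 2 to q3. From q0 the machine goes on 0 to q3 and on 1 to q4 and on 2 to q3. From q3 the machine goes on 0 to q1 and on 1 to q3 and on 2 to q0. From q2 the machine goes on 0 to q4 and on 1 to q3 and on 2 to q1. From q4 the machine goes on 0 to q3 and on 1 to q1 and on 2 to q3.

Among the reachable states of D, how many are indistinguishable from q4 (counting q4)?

Reachable states from the start: {q0,q1,q3,q4}. Unreachable: {q2} — drop them.
Initial partition by acceptance: {q3} | {q0,q1,q4}.
The partition is now stable with 2 blocks: {q3} | {q0,q1,q4}.
The equivalence class containing q4 is {q0,q1,q4}, of size 3.

3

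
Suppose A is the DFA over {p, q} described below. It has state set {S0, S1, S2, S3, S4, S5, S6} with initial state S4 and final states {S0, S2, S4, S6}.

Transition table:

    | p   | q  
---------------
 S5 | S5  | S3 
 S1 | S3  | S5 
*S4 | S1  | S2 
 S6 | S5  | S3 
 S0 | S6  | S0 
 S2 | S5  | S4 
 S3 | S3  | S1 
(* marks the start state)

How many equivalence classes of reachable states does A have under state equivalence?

States {S0,S6} cannot be reached from the start state, so discard them.
Start with accepting vs non-accepting: {S2,S4} | {S1,S3,S5}.
Stable partition: {S2,S4} | {S1,S3,S5} — 2 equivalence classes.

2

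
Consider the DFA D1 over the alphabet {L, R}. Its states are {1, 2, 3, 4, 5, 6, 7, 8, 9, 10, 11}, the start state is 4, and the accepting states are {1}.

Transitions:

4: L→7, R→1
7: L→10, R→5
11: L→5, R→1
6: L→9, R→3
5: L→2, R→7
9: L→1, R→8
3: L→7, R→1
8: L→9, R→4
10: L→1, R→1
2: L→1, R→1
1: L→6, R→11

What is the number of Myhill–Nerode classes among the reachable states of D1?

6

P0 = {1} | {2,3,4,5,6,7,8,9,10,11}.
Refine {2,3,4,5,6,7,8,9,10,11} on symbol L: members go to different blocks, giving {3,4,5,6,7,8,11} and {2,9,10}.
Refine {3,4,5,6,7,8,11} on symbol L: members go to different blocks, giving {5,6,7,8} and {3,4,11}.
Split {5,6,7,8} by δ(·,R) → {5,7} and {6,8}.
Refine {2,9,10} on symbol R: members go to different blocks, giving {2,10} and {9}.
The partition is now stable with 6 blocks: {1} | {5,7} | {2,10} | {3,4,11} | {6,8} | {9}.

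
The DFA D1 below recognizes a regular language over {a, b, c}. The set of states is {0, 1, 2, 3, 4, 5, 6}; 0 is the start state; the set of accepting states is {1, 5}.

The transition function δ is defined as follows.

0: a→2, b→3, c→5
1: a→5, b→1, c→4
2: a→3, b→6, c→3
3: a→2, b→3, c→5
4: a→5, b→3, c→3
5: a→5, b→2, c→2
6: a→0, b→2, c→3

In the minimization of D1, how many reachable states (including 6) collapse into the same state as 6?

2

Reachable states from the start: {0,2,3,5,6}. Unreachable: {1,4} — drop them.
P0 = {5} | {0,2,3,6}.
Refine {0,2,3,6} on symbol c: members go to different blocks, giving {0,3} and {2,6}.
The partition is now stable with 3 blocks: {5} | {0,3} | {2,6}.
State 6 belongs to the block {2,6}, which has 2 states.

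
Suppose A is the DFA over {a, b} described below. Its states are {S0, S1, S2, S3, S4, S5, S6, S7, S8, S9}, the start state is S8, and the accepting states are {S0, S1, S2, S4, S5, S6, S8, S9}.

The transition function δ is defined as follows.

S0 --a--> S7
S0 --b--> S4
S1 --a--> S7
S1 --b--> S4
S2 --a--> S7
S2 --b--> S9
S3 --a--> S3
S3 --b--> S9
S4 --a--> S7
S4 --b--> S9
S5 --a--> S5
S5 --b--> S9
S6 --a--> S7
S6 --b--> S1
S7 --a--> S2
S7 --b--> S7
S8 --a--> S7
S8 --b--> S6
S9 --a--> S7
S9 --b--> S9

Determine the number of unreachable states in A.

Starting at S8 and following transitions, the reachable set is {S1, S2, S4, S6, S7, S8, S9}. That leaves S0, S3, S5 unreachable — 3 in total.

3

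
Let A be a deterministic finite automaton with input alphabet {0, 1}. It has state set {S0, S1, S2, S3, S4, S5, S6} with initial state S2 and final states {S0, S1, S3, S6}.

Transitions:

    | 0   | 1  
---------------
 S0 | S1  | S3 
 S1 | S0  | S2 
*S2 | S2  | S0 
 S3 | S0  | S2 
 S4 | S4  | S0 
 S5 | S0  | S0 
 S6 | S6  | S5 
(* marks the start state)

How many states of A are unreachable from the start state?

No path from S2 leads to S4, S5, S6; the other 4 states are all reachable.

3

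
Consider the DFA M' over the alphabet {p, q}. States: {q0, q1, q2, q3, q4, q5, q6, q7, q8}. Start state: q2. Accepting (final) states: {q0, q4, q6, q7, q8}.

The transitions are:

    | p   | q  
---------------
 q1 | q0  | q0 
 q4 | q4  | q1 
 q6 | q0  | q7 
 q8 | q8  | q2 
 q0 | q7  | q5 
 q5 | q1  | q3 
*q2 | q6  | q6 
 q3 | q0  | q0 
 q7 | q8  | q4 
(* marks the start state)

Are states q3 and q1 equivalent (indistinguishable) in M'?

Every state is reachable, so we keep all 9.
Initial partition by acceptance: {q0,q4,q6,q7,q8} | {q1,q2,q3,q5}.
On input q, block {q0,q4,q6,q7,q8} splits into {q0,q4,q8} and {q6,q7}.
Split {q0,q4,q8} by δ(·,p) → {q4,q8} and {q0}.
Split {q1,q2,q3,q5} by δ(·,p) → {q1,q3} and {q2} and {q5}.
On input q, block {q4,q8} splits into {q4} and {q8}.
Refine {q6,q7} on symbol p: members go to different blocks, giving {q6} and {q7}.
The partition is now stable with 8 blocks: {q4} | {q1,q3} | {q6} | {q0} | {q2} | {q5} | {q8} | {q7}.
q3 and q1 lie in the same block of the stable partition, so they are equivalent — no string distinguishes them.

Yes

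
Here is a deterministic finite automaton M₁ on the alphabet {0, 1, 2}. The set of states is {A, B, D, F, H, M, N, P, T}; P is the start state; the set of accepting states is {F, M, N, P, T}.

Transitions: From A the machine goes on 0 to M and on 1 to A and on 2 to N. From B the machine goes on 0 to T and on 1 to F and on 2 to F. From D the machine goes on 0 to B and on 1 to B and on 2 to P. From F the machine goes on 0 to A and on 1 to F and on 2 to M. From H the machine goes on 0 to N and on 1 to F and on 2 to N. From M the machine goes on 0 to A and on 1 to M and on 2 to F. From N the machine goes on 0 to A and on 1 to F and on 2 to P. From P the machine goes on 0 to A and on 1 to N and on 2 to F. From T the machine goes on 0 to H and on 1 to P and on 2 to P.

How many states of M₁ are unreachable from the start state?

4

Starting at P and following transitions, the reachable set is {A, F, M, N, P}. That leaves B, D, H, T unreachable — 4 in total.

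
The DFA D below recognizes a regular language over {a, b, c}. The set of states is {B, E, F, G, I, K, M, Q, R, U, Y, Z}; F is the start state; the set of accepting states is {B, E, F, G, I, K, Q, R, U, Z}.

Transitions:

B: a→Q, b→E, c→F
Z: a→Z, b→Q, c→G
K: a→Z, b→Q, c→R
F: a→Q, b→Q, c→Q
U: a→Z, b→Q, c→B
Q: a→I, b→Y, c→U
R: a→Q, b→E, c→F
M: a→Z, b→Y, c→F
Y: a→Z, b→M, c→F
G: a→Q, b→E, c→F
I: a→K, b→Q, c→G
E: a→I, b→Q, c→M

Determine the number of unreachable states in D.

Exploring from F, all states are eventually visited, so none are unreachable.

0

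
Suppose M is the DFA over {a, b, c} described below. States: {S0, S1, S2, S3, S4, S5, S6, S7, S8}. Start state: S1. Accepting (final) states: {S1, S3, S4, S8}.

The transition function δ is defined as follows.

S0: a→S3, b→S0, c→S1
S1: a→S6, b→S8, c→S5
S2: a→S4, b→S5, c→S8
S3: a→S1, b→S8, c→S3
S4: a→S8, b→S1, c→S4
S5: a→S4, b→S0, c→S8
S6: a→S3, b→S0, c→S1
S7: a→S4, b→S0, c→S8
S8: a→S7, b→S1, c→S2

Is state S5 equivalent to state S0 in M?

Yes

P0 = {S1,S3,S4,S8} | {S0,S2,S5,S6,S7}.
Refine {S1,S3,S4,S8} on symbol a: members go to different blocks, giving {S1,S8} and {S3,S4}.
The partition is now stable with 3 blocks: {S1,S8} | {S0,S2,S5,S6,S7} | {S3,S4}.
S5 and S0 lie in the same block of the stable partition, so they are equivalent — no string distinguishes them.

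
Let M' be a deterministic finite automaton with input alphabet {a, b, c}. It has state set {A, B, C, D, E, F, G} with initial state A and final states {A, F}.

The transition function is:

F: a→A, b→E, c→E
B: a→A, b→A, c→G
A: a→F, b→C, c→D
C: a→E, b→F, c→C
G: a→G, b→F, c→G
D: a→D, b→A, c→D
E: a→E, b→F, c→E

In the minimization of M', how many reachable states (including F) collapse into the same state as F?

Reachable states from the start: {A,C,D,E,F}. Unreachable: {B,G} — drop them.
P0 = {A,F} | {C,D,E}.
No further refinement is possible. Final partition (2 blocks): {A,F} | {C,D,E}.
The equivalence class containing F is {A,F}, of size 2.

2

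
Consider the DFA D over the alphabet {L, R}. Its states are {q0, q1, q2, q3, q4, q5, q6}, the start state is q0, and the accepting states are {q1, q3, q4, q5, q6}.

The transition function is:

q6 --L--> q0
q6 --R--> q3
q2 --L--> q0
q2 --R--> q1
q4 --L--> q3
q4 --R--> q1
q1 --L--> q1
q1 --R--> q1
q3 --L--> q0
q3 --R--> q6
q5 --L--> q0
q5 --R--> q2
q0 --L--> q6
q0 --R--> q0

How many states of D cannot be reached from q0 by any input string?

BFS from q0 reaches {q0, q3, q6}; the 4 state(s) q1, q2, q4, q5 are never visited.

4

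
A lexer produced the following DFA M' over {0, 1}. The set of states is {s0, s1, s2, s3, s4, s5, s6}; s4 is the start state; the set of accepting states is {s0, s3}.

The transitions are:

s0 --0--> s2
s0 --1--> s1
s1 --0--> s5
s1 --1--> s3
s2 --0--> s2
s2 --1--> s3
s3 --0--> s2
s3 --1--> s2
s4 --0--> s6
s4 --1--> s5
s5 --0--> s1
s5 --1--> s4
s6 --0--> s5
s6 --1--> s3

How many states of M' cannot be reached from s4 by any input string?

No path from s4 leads to s0; the other 6 states are all reachable.

1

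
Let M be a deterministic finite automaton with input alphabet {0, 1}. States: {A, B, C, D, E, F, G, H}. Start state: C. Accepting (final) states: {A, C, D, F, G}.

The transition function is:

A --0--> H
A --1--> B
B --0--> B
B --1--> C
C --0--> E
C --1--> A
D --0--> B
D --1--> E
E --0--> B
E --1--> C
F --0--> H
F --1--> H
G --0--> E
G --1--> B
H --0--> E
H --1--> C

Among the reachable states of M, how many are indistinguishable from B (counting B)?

States {D,F,G} cannot be reached from the start state, so discard them.
P0 = {A,C} | {B,E,H}.
Refine {A,C} on symbol 1: members go to different blocks, giving {A} and {C}.
No further refinement is possible. Final partition (3 blocks): {A} | {B,E,H} | {C}.
State B belongs to the block {B,E,H}, which has 3 states.

3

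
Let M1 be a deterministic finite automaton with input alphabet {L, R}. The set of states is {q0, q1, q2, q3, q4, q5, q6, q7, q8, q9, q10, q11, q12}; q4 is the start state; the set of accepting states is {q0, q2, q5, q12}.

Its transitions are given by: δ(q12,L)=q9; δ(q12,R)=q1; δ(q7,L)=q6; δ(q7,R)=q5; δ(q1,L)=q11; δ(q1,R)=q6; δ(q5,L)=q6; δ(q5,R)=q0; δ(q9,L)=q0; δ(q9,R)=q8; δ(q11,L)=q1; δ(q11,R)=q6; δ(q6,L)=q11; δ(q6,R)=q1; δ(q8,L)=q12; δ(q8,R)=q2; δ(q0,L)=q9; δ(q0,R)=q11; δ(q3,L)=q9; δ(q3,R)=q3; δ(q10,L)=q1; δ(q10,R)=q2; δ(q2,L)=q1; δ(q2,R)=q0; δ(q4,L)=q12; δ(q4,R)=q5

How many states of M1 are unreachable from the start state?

3

Starting at q4 and following transitions, the reachable set is {q0, q1, q2, q4, q5, q6, q8, q9, q11, q12}. That leaves q3, q7, q10 unreachable — 3 in total.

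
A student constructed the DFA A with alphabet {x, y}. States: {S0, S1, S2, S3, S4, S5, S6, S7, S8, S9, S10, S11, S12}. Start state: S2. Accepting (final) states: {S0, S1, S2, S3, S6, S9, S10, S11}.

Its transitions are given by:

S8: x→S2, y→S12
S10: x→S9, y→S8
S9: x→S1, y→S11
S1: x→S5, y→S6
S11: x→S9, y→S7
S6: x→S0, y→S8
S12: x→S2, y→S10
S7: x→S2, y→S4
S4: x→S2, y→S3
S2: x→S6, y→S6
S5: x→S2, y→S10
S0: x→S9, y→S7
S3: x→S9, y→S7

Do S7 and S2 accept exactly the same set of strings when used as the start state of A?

Every state is reachable, so we keep all 13.
P0 = {S0,S1,S2,S3,S6,S9,S10,S11} | {S4,S5,S7,S8,S12}.
On input x, block {S0,S1,S2,S3,S6,S9,S10,S11} splits into {S0,S2,S3,S6,S9,S10,S11} and {S1}.
Refine {S0,S2,S3,S6,S9,S10,S11} on symbol x: members go to different blocks, giving {S0,S2,S3,S6,S10,S11} and {S9}.
On input x, block {S0,S2,S3,S6,S10,S11} splits into {S0,S3,S10,S11} and {S2,S6}.
Split {S4,S5,S7,S8,S12} by δ(·,y) → {S4,S5,S12} and {S7,S8}.
Split {S2,S6} by δ(·,x) → {S2} and {S6}.
No further refinement is possible. Final partition (7 blocks): {S0,S3,S10,S11} | {S4,S5,S12} | {S1} | {S9} | {S2} | {S7,S8} | {S6}.
S7 and S2 end up in different blocks, so they are distinguishable. For instance, the string 'ε' is accepted from only S2.

No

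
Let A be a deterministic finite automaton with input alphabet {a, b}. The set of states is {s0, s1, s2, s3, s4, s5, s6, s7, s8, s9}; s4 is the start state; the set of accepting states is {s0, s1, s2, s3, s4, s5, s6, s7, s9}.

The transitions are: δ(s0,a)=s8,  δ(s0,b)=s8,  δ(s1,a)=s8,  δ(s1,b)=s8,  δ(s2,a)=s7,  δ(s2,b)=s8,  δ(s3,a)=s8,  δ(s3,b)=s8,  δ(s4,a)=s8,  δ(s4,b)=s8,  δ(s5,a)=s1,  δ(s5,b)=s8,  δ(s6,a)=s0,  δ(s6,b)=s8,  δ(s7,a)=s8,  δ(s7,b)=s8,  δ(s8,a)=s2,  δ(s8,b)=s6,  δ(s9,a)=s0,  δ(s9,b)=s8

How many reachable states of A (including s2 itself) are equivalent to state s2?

2

States {s1,s3,s5,s9} cannot be reached from the start state, so discard them.
Initial partition by acceptance: {s0,s2,s4,s6,s7} | {s8}.
Split {s0,s2,s4,s6,s7} by δ(·,a) → {s0,s4,s7} and {s2,s6}.
The partition is now stable with 3 blocks: {s0,s4,s7} | {s8} | {s2,s6}.
State s2 belongs to the block {s2,s6}, which has 2 states.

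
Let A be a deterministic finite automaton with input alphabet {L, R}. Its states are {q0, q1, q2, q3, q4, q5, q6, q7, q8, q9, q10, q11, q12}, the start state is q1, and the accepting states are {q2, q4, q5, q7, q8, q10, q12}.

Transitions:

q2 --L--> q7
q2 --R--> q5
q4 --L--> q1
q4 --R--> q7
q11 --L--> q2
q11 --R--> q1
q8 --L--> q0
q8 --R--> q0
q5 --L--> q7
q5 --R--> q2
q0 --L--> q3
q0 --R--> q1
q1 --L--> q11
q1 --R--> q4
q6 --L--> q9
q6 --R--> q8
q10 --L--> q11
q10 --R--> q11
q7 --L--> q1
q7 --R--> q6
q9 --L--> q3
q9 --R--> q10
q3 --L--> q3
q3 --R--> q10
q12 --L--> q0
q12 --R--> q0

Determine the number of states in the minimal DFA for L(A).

10

Reachable states from the start: {q0,q1,q2,q3,q4,q5,q6,q7,q8,q9,q10,q11}. Unreachable: {q12} — drop them.
P0 = {q2,q4,q5,q7,q8,q10} | {q0,q1,q3,q6,q9,q11}.
Refine {q2,q4,q5,q7,q8,q10} on symbol L: members go to different blocks, giving {q4,q7,q8,q10} and {q2,q5}.
On input R, block {q4,q7,q8,q10} splits into {q7,q8,q10} and {q4}.
Refine {q0,q1,q3,q6,q9,q11} on symbol L: members go to different blocks, giving {q0,q1,q3,q6,q9} and {q11}.
On input L, block {q7,q8,q10} splits into {q7,q8} and {q10}.
Refine {q0,q1,q3,q6,q9} on symbol L: members go to different blocks, giving {q0,q3,q6,q9} and {q1}.
Split {q7,q8} by δ(·,L) → {q7} and {q8}.
Refine {q0,q3,q6,q9} on symbol R: members go to different blocks, giving {q3,q9} and {q0} and {q6}.
No further refinement is possible. Final partition (10 blocks): {q7} | {q3,q9} | {q2,q5} | {q4} | {q11} | {q10} | {q1} | {q8} | {q0} | {q6}.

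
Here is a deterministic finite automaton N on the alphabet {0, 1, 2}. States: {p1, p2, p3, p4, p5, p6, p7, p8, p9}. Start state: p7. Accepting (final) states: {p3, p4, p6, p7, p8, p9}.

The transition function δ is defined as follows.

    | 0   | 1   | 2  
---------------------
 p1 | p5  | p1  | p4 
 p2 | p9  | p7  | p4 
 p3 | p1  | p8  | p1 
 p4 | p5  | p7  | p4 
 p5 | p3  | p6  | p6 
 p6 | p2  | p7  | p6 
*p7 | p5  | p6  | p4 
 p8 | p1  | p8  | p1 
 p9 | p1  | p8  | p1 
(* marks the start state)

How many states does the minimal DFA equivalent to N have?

4

Every state is reachable, so we keep all 9.
P0 = {p3,p4,p6,p7,p8,p9} | {p1,p2,p5}.
Split {p3,p4,p6,p7,p8,p9} by δ(·,2) → {p3,p8,p9} and {p4,p6,p7}.
Split {p1,p2,p5} by δ(·,0) → {p2,p5} and {p1}.
The partition is now stable with 4 blocks: {p3,p8,p9} | {p2,p5} | {p4,p6,p7} | {p1}.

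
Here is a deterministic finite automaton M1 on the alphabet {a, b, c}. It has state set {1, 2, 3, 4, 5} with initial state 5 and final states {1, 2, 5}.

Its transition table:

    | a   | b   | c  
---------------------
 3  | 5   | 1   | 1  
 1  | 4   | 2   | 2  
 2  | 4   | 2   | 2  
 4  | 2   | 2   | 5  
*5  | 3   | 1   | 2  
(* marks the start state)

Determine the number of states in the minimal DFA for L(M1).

All states are reachable from the start state.
Start with accepting vs non-accepting: {1,2,5} | {3,4}.
The partition is now stable with 2 blocks: {1,2,5} | {3,4}.

2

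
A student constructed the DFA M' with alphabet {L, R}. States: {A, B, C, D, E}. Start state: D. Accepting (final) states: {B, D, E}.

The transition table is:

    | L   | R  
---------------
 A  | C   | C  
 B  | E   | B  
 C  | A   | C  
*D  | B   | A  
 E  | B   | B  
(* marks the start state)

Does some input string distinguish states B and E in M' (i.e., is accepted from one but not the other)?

Every state is reachable, so we keep all 5.
P0 = {B,D,E} | {A,C}.
On input R, block {B,D,E} splits into {B,E} and {D}.
Stable partition: {B,E} | {A,C} | {D} — 3 equivalence classes.
B and E lie in the same block of the stable partition, so they are equivalent — no string distinguishes them.

No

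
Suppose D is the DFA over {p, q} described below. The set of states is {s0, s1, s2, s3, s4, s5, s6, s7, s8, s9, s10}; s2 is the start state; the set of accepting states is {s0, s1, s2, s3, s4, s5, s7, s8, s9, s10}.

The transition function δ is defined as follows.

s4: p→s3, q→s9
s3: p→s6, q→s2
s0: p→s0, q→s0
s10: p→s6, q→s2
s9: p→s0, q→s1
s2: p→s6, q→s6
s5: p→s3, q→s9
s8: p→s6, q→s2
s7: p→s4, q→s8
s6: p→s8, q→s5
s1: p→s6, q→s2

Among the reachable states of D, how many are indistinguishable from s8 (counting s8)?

First remove the unreachable states {s4,s7,s10}; 8 states remain.
P0 = {s0,s1,s2,s3,s5,s8,s9} | {s6}.
Refine {s0,s1,s2,s3,s5,s8,s9} on symbol p: members go to different blocks, giving {s1,s2,s3,s8} and {s0,s5,s9}.
On input q, block {s1,s2,s3,s8} splits into {s1,s3,s8} and {s2}.
Split {s0,s5,s9} by δ(·,p) → {s0,s9} and {s5}.
On input q, block {s0,s9} splits into {s0} and {s9}.
Stable partition: {s1,s3,s8} | {s6} | {s0} | {s2} | {s5} | {s9} — 6 equivalence classes.
The equivalence class containing s8 is {s1,s3,s8}, of size 3.

3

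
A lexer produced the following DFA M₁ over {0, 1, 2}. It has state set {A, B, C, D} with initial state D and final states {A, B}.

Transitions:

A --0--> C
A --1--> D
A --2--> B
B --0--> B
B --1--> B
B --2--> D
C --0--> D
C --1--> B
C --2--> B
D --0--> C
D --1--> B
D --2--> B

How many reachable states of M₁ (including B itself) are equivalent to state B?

1

First remove the unreachable states {A}; 3 states remain.
Start with accepting vs non-accepting: {B} | {C,D}.
The partition is now stable with 2 blocks: {B} | {C,D}.
The equivalence class containing B is {B}, of size 1.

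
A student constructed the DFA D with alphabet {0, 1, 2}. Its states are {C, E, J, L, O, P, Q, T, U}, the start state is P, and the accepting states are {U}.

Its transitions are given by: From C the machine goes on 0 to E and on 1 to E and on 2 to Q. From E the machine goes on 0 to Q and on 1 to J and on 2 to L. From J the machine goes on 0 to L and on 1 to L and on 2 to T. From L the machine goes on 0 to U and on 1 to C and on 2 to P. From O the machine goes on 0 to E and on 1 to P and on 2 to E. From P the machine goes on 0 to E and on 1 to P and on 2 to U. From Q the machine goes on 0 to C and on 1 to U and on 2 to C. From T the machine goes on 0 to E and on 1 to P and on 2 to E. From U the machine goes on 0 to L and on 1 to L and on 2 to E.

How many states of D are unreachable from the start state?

No path from P leads to O; the other 8 states are all reachable.

1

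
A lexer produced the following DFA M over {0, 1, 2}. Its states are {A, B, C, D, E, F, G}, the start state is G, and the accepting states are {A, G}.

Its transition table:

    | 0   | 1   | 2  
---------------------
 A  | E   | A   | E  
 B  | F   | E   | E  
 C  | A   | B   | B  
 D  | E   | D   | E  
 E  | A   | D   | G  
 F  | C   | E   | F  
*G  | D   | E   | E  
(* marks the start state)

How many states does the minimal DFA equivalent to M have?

First remove the unreachable states {B,C,F}; 4 states remain.
P0 = {A,G} | {D,E}.
Refine {A,G} on symbol 1: members go to different blocks, giving {A} and {G}.
Split {D,E} by δ(·,0) → {D} and {E}.
Stable partition: {A} | {D} | {G} | {E} — 4 equivalence classes.

4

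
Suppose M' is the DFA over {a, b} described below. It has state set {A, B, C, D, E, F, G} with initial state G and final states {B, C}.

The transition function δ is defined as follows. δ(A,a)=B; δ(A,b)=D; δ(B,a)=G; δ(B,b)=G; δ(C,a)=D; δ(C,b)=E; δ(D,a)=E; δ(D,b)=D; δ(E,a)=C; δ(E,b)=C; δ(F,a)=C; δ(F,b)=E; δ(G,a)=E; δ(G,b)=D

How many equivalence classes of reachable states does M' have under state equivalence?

Reachable states from the start: {C,D,E,G}. Unreachable: {A,B,F} — drop them.
Start with accepting vs non-accepting: {C} | {D,E,G}.
Split {D,E,G} by δ(·,a) → {D,G} and {E}.
Stable partition: {C} | {D,G} | {E} — 3 equivalence classes.

3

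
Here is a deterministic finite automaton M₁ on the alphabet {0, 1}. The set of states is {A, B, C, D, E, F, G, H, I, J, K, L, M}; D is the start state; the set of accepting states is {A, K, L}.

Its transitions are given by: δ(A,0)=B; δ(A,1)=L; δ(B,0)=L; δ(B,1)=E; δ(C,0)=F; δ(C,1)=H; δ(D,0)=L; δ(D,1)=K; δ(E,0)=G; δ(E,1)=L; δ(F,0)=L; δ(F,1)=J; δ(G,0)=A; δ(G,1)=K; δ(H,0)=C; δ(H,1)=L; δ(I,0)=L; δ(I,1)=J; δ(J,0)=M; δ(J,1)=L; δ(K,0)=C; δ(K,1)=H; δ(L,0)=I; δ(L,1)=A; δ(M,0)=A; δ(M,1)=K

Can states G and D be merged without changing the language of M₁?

P0 = {A,K,L} | {B,C,D,E,F,G,H,I,J,M}.
Refine {A,K,L} on symbol 1: members go to different blocks, giving {A,L} and {K}.
Split {B,C,D,E,F,G,H,I,J,M} by δ(·,0) → {B,D,F,G,I,M} and {C,E,H,J}.
Refine {B,D,F,G,I,M} on symbol 1: members go to different blocks, giving {B,F,I} and {D,G,M}.
Refine {C,E,H,J} on symbol 0: members go to different blocks, giving {E,J} and {C} and {H}.
Stable partition: {A,L} | {B,F,I} | {K} | {E,J} | {D,G,M} | {C} | {H} — 7 equivalence classes.
G and D lie in the same block of the stable partition, so they are equivalent — no string distinguishes them.

Yes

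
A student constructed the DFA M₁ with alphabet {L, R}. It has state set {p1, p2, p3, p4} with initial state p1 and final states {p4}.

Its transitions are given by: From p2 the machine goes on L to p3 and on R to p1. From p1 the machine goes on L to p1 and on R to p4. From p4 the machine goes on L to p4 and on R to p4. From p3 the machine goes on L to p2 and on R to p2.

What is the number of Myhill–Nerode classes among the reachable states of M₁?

States {p2,p3} cannot be reached from the start state, so discard them.
Start with accepting vs non-accepting: {p4} | {p1}.
No further refinement is possible. Final partition (2 blocks): {p4} | {p1}.

2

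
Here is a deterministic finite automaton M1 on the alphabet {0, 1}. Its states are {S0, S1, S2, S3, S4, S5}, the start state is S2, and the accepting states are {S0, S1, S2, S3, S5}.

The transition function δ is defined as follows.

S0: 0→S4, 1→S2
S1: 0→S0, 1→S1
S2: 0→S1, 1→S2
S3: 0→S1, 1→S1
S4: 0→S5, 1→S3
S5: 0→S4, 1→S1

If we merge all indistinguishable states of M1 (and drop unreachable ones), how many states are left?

6

P0 = {S0,S1,S2,S3,S5} | {S4}.
Refine {S0,S1,S2,S3,S5} on symbol 0: members go to different blocks, giving {S1,S2,S3} and {S0,S5}.
Refine {S1,S2,S3} on symbol 0: members go to different blocks, giving {S2,S3} and {S1}.
Refine {S2,S3} on symbol 1: members go to different blocks, giving {S2} and {S3}.
Split {S0,S5} by δ(·,1) → {S0} and {S5}.
No further refinement is possible. Final partition (6 blocks): {S2} | {S4} | {S0} | {S1} | {S3} | {S5}.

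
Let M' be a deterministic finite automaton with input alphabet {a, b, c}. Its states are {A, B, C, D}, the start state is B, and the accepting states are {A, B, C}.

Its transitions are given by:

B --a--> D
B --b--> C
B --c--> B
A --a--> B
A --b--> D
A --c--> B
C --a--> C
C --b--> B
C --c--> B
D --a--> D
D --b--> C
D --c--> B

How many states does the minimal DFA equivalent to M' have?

First remove the unreachable states {A}; 3 states remain.
Initial partition by acceptance: {B,C} | {D}.
On input a, block {B,C} splits into {B} and {C}.
The partition is now stable with 3 blocks: {B} | {D} | {C}.

3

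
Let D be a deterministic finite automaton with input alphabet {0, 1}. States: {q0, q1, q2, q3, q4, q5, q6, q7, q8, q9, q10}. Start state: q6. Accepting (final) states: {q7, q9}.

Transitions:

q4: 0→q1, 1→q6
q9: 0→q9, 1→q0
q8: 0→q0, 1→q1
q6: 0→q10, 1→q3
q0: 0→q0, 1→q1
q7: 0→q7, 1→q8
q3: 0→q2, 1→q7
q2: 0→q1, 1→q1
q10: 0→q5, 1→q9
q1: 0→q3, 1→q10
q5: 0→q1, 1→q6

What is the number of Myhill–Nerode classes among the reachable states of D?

5

First remove the unreachable states {q4}; 10 states remain.
P0 = {q7,q9} | {q0,q1,q2,q3,q5,q6,q8,q10}.
On input 1, block {q0,q1,q2,q3,q5,q6,q8,q10} splits into {q0,q1,q2,q5,q6,q8} and {q3,q10}.
Split {q0,q1,q2,q5,q6,q8} by δ(·,0) → {q0,q2,q5,q8} and {q1,q6}.
On input 0, block {q0,q2,q5,q8} splits into {q0,q8} and {q2,q5}.
Stable partition: {q7,q9} | {q0,q8} | {q3,q10} | {q1,q6} | {q2,q5} — 5 equivalence classes.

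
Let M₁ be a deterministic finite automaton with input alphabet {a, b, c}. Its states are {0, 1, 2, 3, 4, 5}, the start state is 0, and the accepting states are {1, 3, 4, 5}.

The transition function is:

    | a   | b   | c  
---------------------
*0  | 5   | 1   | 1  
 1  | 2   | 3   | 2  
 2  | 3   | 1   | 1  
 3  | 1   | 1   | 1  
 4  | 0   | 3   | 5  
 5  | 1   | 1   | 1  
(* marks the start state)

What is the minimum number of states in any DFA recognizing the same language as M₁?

3

States {4} cannot be reached from the start state, so discard them.
P0 = {1,3,5} | {0,2}.
Refine {1,3,5} on symbol a: members go to different blocks, giving {3,5} and {1}.
The partition is now stable with 3 blocks: {3,5} | {0,2} | {1}.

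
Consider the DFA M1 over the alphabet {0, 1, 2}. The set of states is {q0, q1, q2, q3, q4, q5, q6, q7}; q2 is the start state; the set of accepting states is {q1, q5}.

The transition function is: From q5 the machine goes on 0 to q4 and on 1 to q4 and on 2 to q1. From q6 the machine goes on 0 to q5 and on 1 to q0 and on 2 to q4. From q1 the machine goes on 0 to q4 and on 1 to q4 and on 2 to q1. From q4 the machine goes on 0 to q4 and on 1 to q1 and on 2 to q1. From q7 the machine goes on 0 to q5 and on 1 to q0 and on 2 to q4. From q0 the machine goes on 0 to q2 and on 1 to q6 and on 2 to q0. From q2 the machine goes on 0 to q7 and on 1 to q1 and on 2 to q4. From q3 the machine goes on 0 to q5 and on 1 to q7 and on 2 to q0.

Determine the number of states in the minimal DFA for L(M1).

5

First remove the unreachable states {q3}; 7 states remain.
Start with accepting vs non-accepting: {q1,q5} | {q0,q2,q4,q6,q7}.
On input 0, block {q0,q2,q4,q6,q7} splits into {q0,q2,q4} and {q6,q7}.
Split {q0,q2,q4} by δ(·,0) → {q0,q4} and {q2}.
Split {q0,q4} by δ(·,0) → {q0} and {q4}.
No further refinement is possible. Final partition (5 blocks): {q1,q5} | {q0} | {q6,q7} | {q2} | {q4}.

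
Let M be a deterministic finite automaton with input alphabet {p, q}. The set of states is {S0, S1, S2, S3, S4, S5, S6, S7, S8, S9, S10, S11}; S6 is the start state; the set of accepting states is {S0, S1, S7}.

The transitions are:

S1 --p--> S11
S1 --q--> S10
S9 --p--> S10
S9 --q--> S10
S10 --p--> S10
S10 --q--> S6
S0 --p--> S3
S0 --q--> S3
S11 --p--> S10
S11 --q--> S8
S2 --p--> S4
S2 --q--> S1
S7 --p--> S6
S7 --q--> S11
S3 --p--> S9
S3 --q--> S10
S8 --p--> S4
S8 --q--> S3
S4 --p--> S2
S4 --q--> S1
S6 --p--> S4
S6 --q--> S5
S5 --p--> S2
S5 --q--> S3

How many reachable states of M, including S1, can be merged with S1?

States {S0,S7} cannot be reached from the start state, so discard them.
P0 = {S1} | {S2,S3,S4,S5,S6,S8,S9,S10,S11}.
On input q, block {S2,S3,S4,S5,S6,S8,S9,S10,S11} splits into {S3,S5,S6,S8,S9,S10,S11} and {S2,S4}.
Split {S3,S5,S6,S8,S9,S10,S11} by δ(·,p) → {S3,S9,S10,S11} and {S5,S6,S8}.
On input q, block {S3,S9,S10,S11} splits into {S3,S9} and {S10,S11}.
On input p, block {S3,S9} splits into {S3} and {S9}.
Split {S5,S6,S8} by δ(·,q) → {S5,S8} and {S6}.
Refine {S10,S11} on symbol q: members go to different blocks, giving {S10} and {S11}.
Stable partition: {S1} | {S3} | {S2,S4} | {S5,S8} | {S10} | {S9} | {S6} | {S11} — 8 equivalence classes.
The equivalence class containing S1 is {S1}, of size 1.

1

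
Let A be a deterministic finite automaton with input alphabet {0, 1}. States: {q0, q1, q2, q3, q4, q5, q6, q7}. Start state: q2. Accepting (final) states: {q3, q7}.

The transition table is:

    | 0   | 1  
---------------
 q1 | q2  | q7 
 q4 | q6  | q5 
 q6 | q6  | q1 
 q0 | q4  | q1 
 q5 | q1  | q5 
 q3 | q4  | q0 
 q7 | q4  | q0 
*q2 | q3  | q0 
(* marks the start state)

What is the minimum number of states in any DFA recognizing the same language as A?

7

All states are reachable from the start state.
Start with accepting vs non-accepting: {q3,q7} | {q0,q1,q2,q4,q5,q6}.
Split {q0,q1,q2,q4,q5,q6} by δ(·,0) → {q0,q1,q4,q5,q6} and {q2}.
On input 0, block {q0,q1,q4,q5,q6} splits into {q0,q4,q5,q6} and {q1}.
Split {q0,q4,q5,q6} by δ(·,0) → {q0,q4,q6} and {q5}.
On input 1, block {q0,q4,q6} splits into {q0,q6} and {q4}.
On input 0, block {q0,q6} splits into {q0} and {q6}.
No further refinement is possible. Final partition (7 blocks): {q3,q7} | {q0} | {q2} | {q1} | {q5} | {q4} | {q6}.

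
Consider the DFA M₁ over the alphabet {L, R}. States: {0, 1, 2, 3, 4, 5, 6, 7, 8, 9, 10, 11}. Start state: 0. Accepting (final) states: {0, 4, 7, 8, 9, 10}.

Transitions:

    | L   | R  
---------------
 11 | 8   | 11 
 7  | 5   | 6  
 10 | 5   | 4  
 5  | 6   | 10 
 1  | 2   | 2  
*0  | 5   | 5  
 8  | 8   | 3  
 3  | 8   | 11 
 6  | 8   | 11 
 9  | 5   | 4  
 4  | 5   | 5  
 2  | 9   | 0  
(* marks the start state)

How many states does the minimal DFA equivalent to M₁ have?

Reachable states from the start: {0,3,4,5,6,8,10,11}. Unreachable: {1,2,7,9} — drop them.
P0 = {0,4,8,10} | {3,5,6,11}.
Refine {0,4,8,10} on symbol L: members go to different blocks, giving {0,4,10} and {8}.
On input R, block {0,4,10} splits into {0,4} and {10}.
On input L, block {3,5,6,11} splits into {3,6,11} and {5}.
No further refinement is possible. Final partition (5 blocks): {0,4} | {3,6,11} | {8} | {10} | {5}.

5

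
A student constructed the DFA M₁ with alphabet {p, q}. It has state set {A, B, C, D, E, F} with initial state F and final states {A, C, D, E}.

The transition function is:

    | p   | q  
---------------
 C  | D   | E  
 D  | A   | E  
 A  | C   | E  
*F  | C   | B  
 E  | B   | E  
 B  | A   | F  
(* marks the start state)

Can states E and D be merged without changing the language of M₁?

No

All states are reachable from the start state.
P0 = {A,C,D,E} | {B,F}.
On input p, block {A,C,D,E} splits into {A,C,D} and {E}.
The partition is now stable with 3 blocks: {A,C,D} | {B,F} | {E}.
E and D end up in different blocks, so they are distinguishable. For instance, the string 'p' is accepted from only D.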